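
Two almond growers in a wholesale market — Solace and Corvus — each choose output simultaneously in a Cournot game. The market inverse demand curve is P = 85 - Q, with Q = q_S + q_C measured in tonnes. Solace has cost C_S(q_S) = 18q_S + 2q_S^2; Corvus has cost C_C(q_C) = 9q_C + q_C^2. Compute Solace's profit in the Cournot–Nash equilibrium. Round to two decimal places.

Solace's profit: π_S = (85 - Q)q_S - (18q_S + 2q_S²). Setting ∂π_S/∂q_S = 0: 67 - 6q_S - (q_C) = 0.
Corvus's profit: π_C = (85 - Q)q_C - (9q_C + q_C²). Setting ∂π_C/∂q_C = 0: 76 - 4q_C - (q_S) = 0.
So q_S = (67 - q_C)/6 and q_C = (76 - q_S)/4.
Substituting one into the other gives q_S = 192/23 and q_C = 389/23.
Price P = 85 - 581/23 = 1374/23.
Solace's profit: (1374/23)·(192/23) - 18·(192/23) - 2(192/23)² = 209.0586.

209.06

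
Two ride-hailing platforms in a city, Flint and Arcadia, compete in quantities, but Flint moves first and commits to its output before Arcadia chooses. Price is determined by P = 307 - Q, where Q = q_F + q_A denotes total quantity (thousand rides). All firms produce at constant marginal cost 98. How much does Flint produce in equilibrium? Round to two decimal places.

Solve by backward induction. Given q_F, the follower Arcadia maximises π_A = (307 - q_F - q_A)q_A - 98q_A.
Follower FOC: 209 - q_F - 2q_A = 0, so q_A(q_F) = (209 - q_F)/2.
The leader anticipates this reaction. Substituting into P = 307 - Q gives P = 405/2 - (1/2)q_F, so π_F = (405/2 - (1/2)q_F)q_F - 98q_F.
Leader FOC: 209/2 - q_F = 0, so q_F = 209/2.
Then q_A = (209 - 209/2)/2 = 209/4.

104.50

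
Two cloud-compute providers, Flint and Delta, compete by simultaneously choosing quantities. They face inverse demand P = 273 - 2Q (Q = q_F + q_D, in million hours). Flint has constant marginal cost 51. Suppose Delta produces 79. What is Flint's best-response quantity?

16

With the rival's output fixed at 79, Flint's profit is π_F = (273 - 2·79 - 2q_F)q_F - (51q_F) = (115 - 2q_F)q_F - (51q_F).
∂π_F/∂q_F = 64 - 4q_F = 0, so q_F = 16.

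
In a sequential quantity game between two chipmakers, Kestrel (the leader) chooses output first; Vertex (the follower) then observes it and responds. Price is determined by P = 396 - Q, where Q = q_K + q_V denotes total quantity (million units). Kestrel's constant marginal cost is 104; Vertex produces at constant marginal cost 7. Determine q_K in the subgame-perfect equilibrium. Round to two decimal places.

The follower Vertex best-responds to any q_K: π_V = (396 - Q)q_V - 7q_V.
∂π_V/∂q_V = 389 - q_K - 2q_V = 0 gives the reaction function q_V = (389 - q_K)/2.
The leader anticipates this reaction. Substituting into P = 396 - Q gives P = 403/2 - (1/2)q_K, so π_K = (403/2 - (1/2)q_K)q_K - 104q_K.
Maximising: ∂π_K/∂q_K = 195/2 - q_K = 0, giving q_K = 195/2.
Then q_V = (389 - 195/2)/2 = 583/4.

97.50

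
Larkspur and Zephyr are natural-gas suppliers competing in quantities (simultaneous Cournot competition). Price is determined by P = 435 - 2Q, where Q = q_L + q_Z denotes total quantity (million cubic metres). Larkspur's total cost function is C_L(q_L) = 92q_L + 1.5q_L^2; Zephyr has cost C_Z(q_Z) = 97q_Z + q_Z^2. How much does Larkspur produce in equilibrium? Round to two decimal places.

36.37

Larkspur's profit: π_L = (435 - 2Q)q_L - (92q_L + (3/2)q_L²). Setting ∂π_L/∂q_L = 0: 343 - 7q_L - 2(q_Z) = 0.
Zephyr's profit: π_Z = (435 - 2Q)q_Z - (97q_Z + q_Z²). Setting ∂π_Z/∂q_Z = 0: 338 - 6q_Z - 2(q_L) = 0.
Rearranging gives the reaction functions q_L = (343 - 2q_Z)/7 and q_Z = (338 - 2q_L)/6.
Solving the pair: q_L = 691/19, q_Z = 840/19.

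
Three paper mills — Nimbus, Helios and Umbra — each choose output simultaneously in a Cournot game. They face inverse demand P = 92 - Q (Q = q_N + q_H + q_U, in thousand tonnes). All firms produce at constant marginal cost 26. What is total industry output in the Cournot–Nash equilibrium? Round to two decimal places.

Each firm earns π_i = (92 - Q)q_i - 26q_i.
Setting ∂π_i/∂q_i = 0 with rivals' quantities fixed: 66 - 2q_i - Σ_{j≠i} q_j = 0.
With identical firms every q_j equals q_i, so Σ_{j≠i} q_j = 2q_i and 66 = 4q_i, giving q_i = 33/2.
Total output Q = 33/2 + 33/2 + 33/2 = 99/2.

49.50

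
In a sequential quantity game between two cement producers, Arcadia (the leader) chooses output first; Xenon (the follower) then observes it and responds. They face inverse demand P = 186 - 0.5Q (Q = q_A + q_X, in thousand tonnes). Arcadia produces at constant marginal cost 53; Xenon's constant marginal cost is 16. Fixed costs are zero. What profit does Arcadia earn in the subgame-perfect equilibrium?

The follower Xenon best-responds to any q_A: π_X = (186 - 0.5Q)q_X - 16q_X.
∂π_X/∂q_X = 170 - (1/2)q_A - q_X = 0 gives the reaction function q_X = (170 - (1/2)q_A).
Arcadia substitutes q_X(q_A) into its own profit: π_A = q_A(186 - (1/2)q_A - (170 - (1/2)q_A)/2) - 53q_A = (101 - (1/4)q_A)q_A - 53q_A.
Maximising: ∂π_A/∂q_A = 48 - (1/2)q_A = 0, giving q_A = 96.
Then q_X = (170 - (1/2)·96) = 122.
Price P = 186 - (1/2)·218 = 77.
Arcadia's profit: (77 - 53)·96 = 2304.

2304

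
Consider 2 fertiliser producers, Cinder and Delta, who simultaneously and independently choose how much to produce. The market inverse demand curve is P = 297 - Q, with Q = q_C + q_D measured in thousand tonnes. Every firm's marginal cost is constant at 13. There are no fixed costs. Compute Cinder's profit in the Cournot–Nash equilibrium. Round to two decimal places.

8961.78

Each firm earns π_i = (297 - Q)q_i - 13q_i.
First-order condition (treating rivals' output as given): 284 - 2q_i - q_j = 0.
By symmetry each firm produces the same amount; substituting q_j = q_i yields q_i = 284/3.
Price P = 297 - 568/3 = 323/3.
Cinder's profit: (323/3 - 13)·(284/3) = 8961.7778.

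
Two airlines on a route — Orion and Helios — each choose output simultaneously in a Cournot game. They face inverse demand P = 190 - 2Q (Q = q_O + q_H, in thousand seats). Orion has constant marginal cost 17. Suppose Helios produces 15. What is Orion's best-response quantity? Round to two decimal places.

With the rival's output fixed at 15, Orion's profit is π_O = (190 - 2·15 - 2q_O)q_O - (17q_O) = (160 - 2q_O)q_O - (17q_O).
∂π_O/∂q_O = 143 - 4q_O = 0, so q_O = 143/4.

35.75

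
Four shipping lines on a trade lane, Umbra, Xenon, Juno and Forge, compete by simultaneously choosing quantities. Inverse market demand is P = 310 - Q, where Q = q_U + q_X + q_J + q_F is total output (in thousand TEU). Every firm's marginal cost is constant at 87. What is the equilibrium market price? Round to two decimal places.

A representative firm's profit is π_i = q_i(310 - Q) - 87q_i.
First-order condition (treating rivals' output as given): 223 - 2q_i - Σ_{j≠i} q_j = 0.
By symmetry each firm produces the same amount; substituting Σ_{j≠i} q_j = 3q_i yields q_i = 223/5.
Total output Q = 892/5, so price P = 310 - 892/5 = 658/5.

131.60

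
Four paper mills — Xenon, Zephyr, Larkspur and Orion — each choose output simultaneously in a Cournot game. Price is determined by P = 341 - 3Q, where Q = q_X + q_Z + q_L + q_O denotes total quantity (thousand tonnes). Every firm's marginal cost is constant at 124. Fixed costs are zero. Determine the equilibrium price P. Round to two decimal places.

167.40

A representative firm's profit is π_i = q_i(341 - 3Q) - 124q_i.
Setting ∂π_i/∂q_i = 0 with rivals' quantities fixed: 217 - 6q_i - 3·Σ_{j≠i} q_j = 0.
With identical firms every q_j equals q_i, so Σ_{j≠i} q_j = 3q_i and 217 = 15q_i, giving q_i = 217/15.
Total output Q = 868/15, so price P = 341 - 3·(868/15) = 837/5.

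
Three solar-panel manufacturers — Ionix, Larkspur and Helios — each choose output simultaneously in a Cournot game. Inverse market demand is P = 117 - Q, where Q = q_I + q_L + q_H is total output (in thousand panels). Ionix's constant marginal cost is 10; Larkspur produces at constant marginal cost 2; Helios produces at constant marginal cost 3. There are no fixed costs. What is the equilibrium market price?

33

Ionix's profit: π_I = (117 - Q)q_I - (10q_I). Setting ∂π_I/∂q_I = 0: 107 - 2q_I - (q_L + q_H) = 0.
Larkspur's profit: π_L = (117 - Q)q_L - (2q_L). Setting ∂π_L/∂q_L = 0: 115 - 2q_L - (q_I + q_H) = 0.
Helios's first-order condition: 114 - 2q_H - (q_I + q_L) = 0.
Adding the 3 first-order conditions: 336 − 4Q = 0, so Q = 84.
Back-substituting: q_I = (107 − 84) = 23, q_L = (115 − 84) = 31, q_H = (114 − 84) = 30.
Total output Q = 84, so price P = 117 - 84 = 33.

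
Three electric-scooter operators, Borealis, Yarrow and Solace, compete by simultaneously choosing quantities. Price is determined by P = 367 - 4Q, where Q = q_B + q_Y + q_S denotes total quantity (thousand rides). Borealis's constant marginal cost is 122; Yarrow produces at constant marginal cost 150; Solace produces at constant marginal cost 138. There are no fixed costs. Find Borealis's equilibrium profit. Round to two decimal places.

Borealis's profit: π_B = (367 - 4Q)q_B - (122q_B). Setting ∂π_B/∂q_B = 0: 245 - 8q_B - 4(q_Y + q_S) = 0.
Yarrow's first-order condition: 217 - 8q_Y - 4(q_B + q_S) = 0.
Solace's profit: π_S = (367 - 4Q)q_S - (138q_S). Setting ∂π_S/∂q_S = 0: 229 - 8q_S - 4(q_B + q_Y) = 0.
Adding the 3 conditions: 691 − 8Q − 8Q = 0, i.e. Q = 691/16.
Back-substituting: q_B = (245 − 691/4)/4 = 289/16, q_Y = (217 − 691/4)/4 = 177/16, q_S = (229 − 691/4)/4 = 225/16.
Price P = 367 - 4·(691/16) = 777/4.
Borealis's profit: (777/4 - 122)·(289/16) = 1305.0156.

1305.02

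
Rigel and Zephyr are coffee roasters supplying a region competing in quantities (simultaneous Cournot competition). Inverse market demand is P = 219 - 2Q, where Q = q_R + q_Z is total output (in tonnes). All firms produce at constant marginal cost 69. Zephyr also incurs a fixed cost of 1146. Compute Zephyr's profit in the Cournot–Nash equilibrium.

104

Each firm earns π_i = (219 - 2Q)q_i - 69q_i.
First-order condition (treating rivals' output as given): 150 - 4q_i - 2q_j = 0.
With identical firms every q_j equals q_i, so q_j = q_i and 150 = 6q_i, giving q_i = 25.
Price P = 219 - 2·50 = 119.
Zephyr's profit: (119 - 69)·25 - 1146 = 104.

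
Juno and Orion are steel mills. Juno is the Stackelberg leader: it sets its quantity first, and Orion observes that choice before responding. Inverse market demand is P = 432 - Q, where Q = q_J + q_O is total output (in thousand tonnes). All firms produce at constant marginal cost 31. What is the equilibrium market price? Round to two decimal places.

131.25

Solve by backward induction. Given q_J, the follower Orion maximises π_O = (432 - q_J - q_O)q_O - 31q_O.
Setting the follower's marginal profit to zero, 401 - q_J - 2q_O = 0, i.e. q_O = (401 - q_J)/2.
Juno substitutes q_O(q_J) into its own profit: π_J = q_J(432 - q_J - (401 - q_J)/2) - 31q_J = (463/2 - (1/2)q_J)q_J - 31q_J.
Leader FOC: 401/2 - q_J = 0, so q_J = 401/2.
Then q_O = (401 - 401/2)/2 = 401/4.
Total output Q = 1203/4, so price P = 432 - 1203/4 = 525/4.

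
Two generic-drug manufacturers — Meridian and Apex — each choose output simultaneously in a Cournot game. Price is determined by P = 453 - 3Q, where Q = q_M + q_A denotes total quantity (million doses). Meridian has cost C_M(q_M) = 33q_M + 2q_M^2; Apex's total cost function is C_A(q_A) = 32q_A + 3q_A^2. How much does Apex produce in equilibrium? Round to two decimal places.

26.58

Meridian's profit: π_M = (453 - 3Q)q_M - (33q_M + 2q_M²). Setting ∂π_M/∂q_M = 0: 420 - 10q_M - 3(q_A) = 0.
Apex's profit: π_A = (453 - 3Q)q_A - (32q_A + 3q_A²). Setting ∂π_A/∂q_A = 0: 421 - 12q_A - 3(q_M) = 0.
So q_M = (420 - 3q_A)/10 and q_A = (421 - 3q_M)/12.
Solving the pair: q_M = 1259/37, q_A = 26.5766.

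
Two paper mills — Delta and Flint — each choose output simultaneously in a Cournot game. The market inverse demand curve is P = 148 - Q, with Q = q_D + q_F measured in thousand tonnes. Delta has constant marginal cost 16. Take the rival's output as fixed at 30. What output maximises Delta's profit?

With the rival's output fixed at 30, Delta's profit is π_D = (148 - 30 - q_D)q_D - (16q_D) = (118 - q_D)q_D - (16q_D).
∂π_D/∂q_D = 102 - 2q_D = 0, so q_D = 51.

51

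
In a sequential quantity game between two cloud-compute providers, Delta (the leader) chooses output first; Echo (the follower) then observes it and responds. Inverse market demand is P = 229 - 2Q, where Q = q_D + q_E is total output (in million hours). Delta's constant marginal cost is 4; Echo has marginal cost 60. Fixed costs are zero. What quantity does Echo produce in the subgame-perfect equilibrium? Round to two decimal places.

Solve by backward induction. Given q_D, the follower Echo maximises π_E = (229 - 2q_D - 2q_E)q_E - 60q_E.
Setting the follower's marginal profit to zero, 169 - 2q_D - 4q_E = 0, i.e. q_E = (169 - 2q_D)/4.
The leader anticipates this reaction. Substituting into P = 229 - 2Q gives P = 289/2 - q_D, so π_D = (289/2 - q_D)q_D - 4q_D.
Leader FOC: 281/2 - 2q_D = 0, so q_D = 281/4.
Then q_E = (169 - 2·(281/4))/4 = 57/8.

7.13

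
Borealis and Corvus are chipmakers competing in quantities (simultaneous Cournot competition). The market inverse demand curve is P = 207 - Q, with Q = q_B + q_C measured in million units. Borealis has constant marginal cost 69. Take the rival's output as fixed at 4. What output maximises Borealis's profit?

67

With the rival's output fixed at 4, Borealis's profit is π_B = (207 - 4 - q_B)q_B - (69q_B) = (203 - q_B)q_B - (69q_B).
∂π_B/∂q_B = 134 - 2q_B = 0, so q_B = 67.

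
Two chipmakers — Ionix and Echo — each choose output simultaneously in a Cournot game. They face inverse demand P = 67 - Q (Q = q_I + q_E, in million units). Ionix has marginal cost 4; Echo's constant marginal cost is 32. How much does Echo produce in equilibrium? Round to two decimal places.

2.33

Ionix's profit: π_I = (67 - Q)q_I - (4q_I). Setting ∂π_I/∂q_I = 0: 63 - 2q_I - (q_E) = 0.
Echo's profit: π_E = (67 - Q)q_E - (32q_E). Setting ∂π_E/∂q_E = 0: 35 - 2q_E - (q_I) = 0.
Best responses: q_I = (63 - q_E)/2, q_E = (35 - q_I)/2.
Solving the pair: q_I = 91/3, q_E = 7/3.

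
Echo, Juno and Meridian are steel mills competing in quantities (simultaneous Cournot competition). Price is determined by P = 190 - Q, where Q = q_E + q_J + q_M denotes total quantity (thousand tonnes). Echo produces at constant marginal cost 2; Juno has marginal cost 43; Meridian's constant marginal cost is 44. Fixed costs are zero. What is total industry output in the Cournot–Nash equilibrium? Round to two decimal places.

120.25

Echo's profit: π_E = (190 - Q)q_E - (2q_E). Setting ∂π_E/∂q_E = 0: 188 - 2q_E - (q_J + q_M) = 0.
Juno's first-order condition: 147 - 2q_J - (q_E + q_M) = 0.
Meridian's profit: π_M = (190 - Q)q_M - (44q_M). Setting ∂π_M/∂q_M = 0: 146 - 2q_M - (q_E + q_J) = 0.
Adding the 3 first-order conditions: 481 − 4Q = 0, so Q = 481/4.
Back-substituting: q_E = (188 − 481/4) = 271/4, q_J = (147 − 481/4) = 107/4, q_M = (146 − 481/4) = 103/4.
Total output Q = 271/4 + 107/4 + 103/4 = 481/4.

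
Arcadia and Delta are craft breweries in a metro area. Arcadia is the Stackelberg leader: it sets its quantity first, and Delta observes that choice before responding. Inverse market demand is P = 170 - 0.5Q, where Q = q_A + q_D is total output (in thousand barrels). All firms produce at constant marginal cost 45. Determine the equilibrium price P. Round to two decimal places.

76.25

Solve by backward induction. Given q_A, the follower Delta maximises π_D = (170 - (1/2)q_A - (1/2)q_D)q_D - 45q_D.
∂π_D/∂q_D = 125 - (1/2)q_A - q_D = 0 gives the reaction function q_D = (125 - (1/2)q_A).
The leader anticipates this reaction. Substituting into P = 170 - 0.5Q gives P = 215/2 - (1/4)q_A, so π_A = (215/2 - (1/4)q_A)q_A - 45q_A.
Maximising: ∂π_A/∂q_A = 125/2 - (1/2)q_A = 0, giving q_A = 125.
Then q_D = (125 - (1/2)·125) = 125/2.
Total output Q = 375/2, so price P = 170 - (1/2)·(375/2) = 305/4.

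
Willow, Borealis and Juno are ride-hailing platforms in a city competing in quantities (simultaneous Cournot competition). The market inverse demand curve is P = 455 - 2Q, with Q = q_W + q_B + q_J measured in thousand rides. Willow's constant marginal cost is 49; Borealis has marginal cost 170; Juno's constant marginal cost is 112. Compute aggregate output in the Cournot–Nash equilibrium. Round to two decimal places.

129.25

Willow's profit: π_W = (455 - 2Q)q_W - (49q_W). Setting ∂π_W/∂q_W = 0: 406 - 4q_W - 2(q_B + q_J) = 0.
Borealis's first-order condition: 285 - 4q_B - 2(q_W + q_J) = 0.
Juno's first-order condition: 343 - 4q_J - 2(q_W + q_B) = 0.
Adding the 3 first-order conditions: 1034 − 8Q = 0, so Q = 517/4.
Back-substituting: q_W = (406 − 517/2)/2 = 295/4, q_B = (285 − 517/2)/2 = 53/4, q_J = (343 − 517/2)/2 = 169/4.
Total output Q = 295/4 + 53/4 + 169/4 = 517/4.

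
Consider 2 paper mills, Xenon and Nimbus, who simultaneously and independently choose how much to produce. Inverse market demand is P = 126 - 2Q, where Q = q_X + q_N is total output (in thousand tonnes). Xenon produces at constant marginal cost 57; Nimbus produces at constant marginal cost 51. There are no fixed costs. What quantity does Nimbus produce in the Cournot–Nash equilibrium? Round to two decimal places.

Xenon's profit: π_X = (126 - 2Q)q_X - (57q_X). Setting ∂π_X/∂q_X = 0: 69 - 4q_X - 2(q_N) = 0.
Nimbus's first-order condition: 75 - 4q_N - 2(q_X) = 0.
Best responses: q_X = (69 - 2q_N)/4, q_N = (75 - 2q_X)/4.
Substituting one into the other gives q_X = 21/2 and q_N = 27/2.

13.50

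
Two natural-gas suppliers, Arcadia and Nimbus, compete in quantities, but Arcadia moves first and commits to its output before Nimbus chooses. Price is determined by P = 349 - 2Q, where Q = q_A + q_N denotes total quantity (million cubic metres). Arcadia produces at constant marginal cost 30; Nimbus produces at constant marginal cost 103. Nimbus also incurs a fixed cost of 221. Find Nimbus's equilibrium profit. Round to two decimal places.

The follower Nimbus best-responds to any q_A: π_N = (349 - 2Q)q_N - 103q_N.
Setting the follower's marginal profit to zero, 246 - 2q_A - 4q_N = 0, i.e. q_N = (246 - 2q_A)/4.
The leader anticipates this reaction. Substituting into P = 349 - 2Q gives P = 226 - q_A, so π_A = (226 - q_A)q_A - 30q_A.
The leader's first-order condition 196 - 2q_A = 0 yields q_A = 98.
Then q_N = (246 - 2·98)/4 = 25/2.
Price P = 349 - 2·(221/2) = 128.
Nimbus's profit: (128 - 103)·(25/2) - 221 = 183/2.

91.50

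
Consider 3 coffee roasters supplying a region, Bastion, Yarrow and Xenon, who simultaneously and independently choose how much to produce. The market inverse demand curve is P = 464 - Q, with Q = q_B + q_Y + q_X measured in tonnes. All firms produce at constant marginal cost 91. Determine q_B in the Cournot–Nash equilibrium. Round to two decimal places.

Each firm earns π_i = (464 - Q)q_i - 91q_i.
Setting ∂π_i/∂q_i = 0 with rivals' quantities fixed: 373 - 2q_i - Σ_{j≠i} q_j = 0.
With identical firms every q_j equals q_i, so Σ_{j≠i} q_j = 2q_i and 373 = 4q_i, giving q_i = 373/4.

93.25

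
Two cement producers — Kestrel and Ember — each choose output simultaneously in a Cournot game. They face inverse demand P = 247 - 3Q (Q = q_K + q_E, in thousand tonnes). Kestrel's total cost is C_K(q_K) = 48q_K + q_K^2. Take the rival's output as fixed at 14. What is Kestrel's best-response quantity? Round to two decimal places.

19.63

With the rival's output fixed at 14, Kestrel's profit is π_K = (247 - 3·14 - 3q_K)q_K - (48q_K + q_K²) = (205 - 3q_K)q_K - (48q_K + q_K²).
∂π_K/∂q_K = 157 - 8q_K = 0, so q_K = 157/8.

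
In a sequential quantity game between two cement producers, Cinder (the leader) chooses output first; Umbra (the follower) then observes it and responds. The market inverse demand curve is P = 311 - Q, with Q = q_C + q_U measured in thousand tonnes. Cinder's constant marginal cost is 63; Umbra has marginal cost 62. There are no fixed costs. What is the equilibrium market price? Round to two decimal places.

The follower Umbra best-responds to any q_C: π_U = (311 - Q)q_U - 62q_U.
Setting the follower's marginal profit to zero, 249 - q_C - 2q_U = 0, i.e. q_U = (249 - q_C)/2.
Cinder substitutes q_U(q_C) into its own profit: π_C = q_C(311 - q_C - (249 - q_C)/2) - 63q_C = (373/2 - (1/2)q_C)q_C - 63q_C.
Maximising: ∂π_C/∂q_C = 247/2 - q_C = 0, giving q_C = 247/2.
Then q_U = (249 - 247/2)/2 = 251/4.
Total output Q = 745/4, so price P = 311 - 745/4 = 499/4.

124.75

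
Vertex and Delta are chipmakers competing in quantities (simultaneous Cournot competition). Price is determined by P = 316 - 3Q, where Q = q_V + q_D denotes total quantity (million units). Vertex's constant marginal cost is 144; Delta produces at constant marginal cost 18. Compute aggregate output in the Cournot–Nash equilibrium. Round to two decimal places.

52.22

Vertex's profit: π_V = (316 - 3Q)q_V - (144q_V). Setting ∂π_V/∂q_V = 0: 172 - 6q_V - 3(q_D) = 0.
Delta's first-order condition: 298 - 6q_D - 3(q_V) = 0.
So q_V = (172 - 3q_D)/6 and q_D = (298 - 3q_V)/6.
Substituting one into the other gives q_V = 46/9 and q_D = 424/9.
Total output Q = 46/9 + 424/9 = 470/9.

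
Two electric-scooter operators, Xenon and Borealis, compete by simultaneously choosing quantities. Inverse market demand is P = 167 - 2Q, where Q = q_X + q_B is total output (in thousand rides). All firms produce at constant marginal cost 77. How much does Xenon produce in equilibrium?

15

A representative firm's profit is π_i = q_i(167 - 2Q) - 77q_i.
Setting ∂π_i/∂q_i = 0 with rivals' quantities fixed: 90 - 4q_i - 2q_j = 0.
By symmetry each firm produces the same amount; substituting q_j = q_i yields q_i = 90/6 = 15.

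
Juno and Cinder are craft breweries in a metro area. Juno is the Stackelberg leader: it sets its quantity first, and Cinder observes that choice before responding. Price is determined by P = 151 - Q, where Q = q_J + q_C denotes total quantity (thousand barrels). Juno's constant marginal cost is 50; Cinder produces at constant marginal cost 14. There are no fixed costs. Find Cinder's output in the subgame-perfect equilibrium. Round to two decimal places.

The follower Cinder best-responds to any q_J: π_C = (151 - Q)q_C - 14q_C.
∂π_C/∂q_C = 137 - q_J - 2q_C = 0 gives the reaction function q_C = (137 - q_J)/2.
The leader anticipates this reaction. Substituting into P = 151 - Q gives P = 165/2 - (1/2)q_J, so π_J = (165/2 - (1/2)q_J)q_J - 50q_J.
Leader FOC: 65/2 - q_J = 0, so q_J = 65/2.
Then q_C = (137 - 65/2)/2 = 209/4.

52.25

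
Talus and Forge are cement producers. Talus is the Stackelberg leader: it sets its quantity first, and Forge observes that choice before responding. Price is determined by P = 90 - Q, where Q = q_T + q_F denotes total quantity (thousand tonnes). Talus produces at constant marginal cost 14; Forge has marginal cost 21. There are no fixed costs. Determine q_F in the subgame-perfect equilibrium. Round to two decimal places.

The follower Forge best-responds to any q_T: π_F = (90 - Q)q_F - 21q_F.
∂π_F/∂q_F = 69 - q_T - 2q_F = 0 gives the reaction function q_F = (69 - q_T)/2.
The leader anticipates this reaction. Substituting into P = 90 - Q gives P = 111/2 - (1/2)q_T, so π_T = (111/2 - (1/2)q_T)q_T - 14q_T.
The leader's first-order condition 83/2 - q_T = 0 yields q_T = 83/2.
Then q_F = (69 - 83/2)/2 = 55/4.

13.75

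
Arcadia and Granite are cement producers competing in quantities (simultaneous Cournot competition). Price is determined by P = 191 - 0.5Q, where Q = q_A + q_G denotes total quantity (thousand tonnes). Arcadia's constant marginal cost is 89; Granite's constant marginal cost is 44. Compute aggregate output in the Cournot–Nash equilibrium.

Arcadia's profit: π_A = (191 - 0.5Q)q_A - (89q_A). Setting ∂π_A/∂q_A = 0: 102 - q_A - (1/2)(q_G) = 0.
Granite's first-order condition: 147 - q_G - (1/2)(q_A) = 0.
Best responses: q_A = (102 - (1/2)q_G), q_G = (147 - (1/2)q_A).
Substituting one into the other gives q_A = 38 and q_G = 128.
Total output Q = 38 + 128 = 166.

166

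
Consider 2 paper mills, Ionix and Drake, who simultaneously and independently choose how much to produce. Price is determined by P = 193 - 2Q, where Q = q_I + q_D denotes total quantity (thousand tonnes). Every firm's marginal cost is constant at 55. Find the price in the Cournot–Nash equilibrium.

101

A representative firm's profit is π_i = q_i(193 - 2Q) - 55q_i.
First-order condition (treating rivals' output as given): 138 - 4q_i - 2q_j = 0.
With identical firms every q_j equals q_i, so q_j = q_i and 138 = 6q_i, giving q_i = 23.
Total output Q = 46, so price P = 193 - 2·46 = 101.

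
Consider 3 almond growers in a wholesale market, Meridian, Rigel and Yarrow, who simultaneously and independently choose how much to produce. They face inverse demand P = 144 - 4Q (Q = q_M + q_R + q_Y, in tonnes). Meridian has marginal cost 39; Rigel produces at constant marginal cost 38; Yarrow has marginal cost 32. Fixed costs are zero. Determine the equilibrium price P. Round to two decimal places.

63.25

Meridian's profit: π_M = (144 - 4Q)q_M - (39q_M). Setting ∂π_M/∂q_M = 0: 105 - 8q_M - 4(q_R + q_Y) = 0.
Rigel's first-order condition: 106 - 8q_R - 4(q_M + q_Y) = 0.
Yarrow's first-order condition: 112 - 8q_Y - 4(q_M + q_R) = 0.
Summing all 3 equations gives 323 − 16Q = 0, hence Q = 323/16.
Back-substituting: q_M = (105 − 323/4)/4 = 97/16, q_R = (106 − 323/4)/4 = 101/16, q_Y = (112 − 323/4)/4 = 125/16.
Total output Q = 323/16, so price P = 144 - 4·(323/16) = 253/4.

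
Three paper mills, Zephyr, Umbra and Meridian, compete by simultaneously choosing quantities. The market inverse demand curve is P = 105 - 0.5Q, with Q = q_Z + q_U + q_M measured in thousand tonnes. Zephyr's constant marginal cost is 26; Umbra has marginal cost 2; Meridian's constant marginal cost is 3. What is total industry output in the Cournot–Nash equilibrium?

Zephyr's profit: π_Z = (105 - 0.5Q)q_Z - (26q_Z). Setting ∂π_Z/∂q_Z = 0: 79 - q_Z - (1/2)(q_U + q_M) = 0.
Umbra's first-order condition: 103 - q_U - (1/2)(q_Z + q_M) = 0.
Meridian's profit: π_M = (105 - 0.5Q)q_M - (3q_M). Setting ∂π_M/∂q_M = 0: 102 - q_M - (1/2)(q_Z + q_U) = 0.
Adding the 3 first-order conditions: 284 − 2Q = 0, so Q = 142.
Back-substituting: q_Z = (79 − 71)/(1/2) = 16, q_U = (103 − 71)/(1/2) = 64, q_M = (102 − 71)/(1/2) = 62.
Total output Q = 16 + 64 + 62 = 142.

142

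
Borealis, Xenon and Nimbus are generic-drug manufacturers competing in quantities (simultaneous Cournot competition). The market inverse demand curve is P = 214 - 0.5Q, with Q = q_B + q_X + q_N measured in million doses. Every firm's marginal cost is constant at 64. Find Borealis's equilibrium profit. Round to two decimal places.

2812.50

A representative firm's profit is π_i = q_i(214 - 0.5Q) - 64q_i.
First-order condition (treating rivals' output as given): 150 - q_i - (1/2)·Σ_{j≠i} q_j = 0.
By symmetry each firm produces the same amount; substituting Σ_{j≠i} q_j = 2q_i yields q_i = 150/2 = 75.
Price P = 214 - (1/2)·225 = 203/2.
Borealis's profit: (203/2 - 64)·75 = 2812.5000.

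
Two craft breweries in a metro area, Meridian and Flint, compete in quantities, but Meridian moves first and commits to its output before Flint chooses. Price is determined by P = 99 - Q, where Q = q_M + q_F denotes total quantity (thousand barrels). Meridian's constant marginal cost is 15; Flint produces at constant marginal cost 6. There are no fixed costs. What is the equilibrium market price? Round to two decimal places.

Solve by backward induction. Given q_M, the follower Flint maximises π_F = (99 - q_M - q_F)q_F - 6q_F.
Follower FOC: 93 - q_M - 2q_F = 0, so q_F(q_M) = (93 - q_M)/2.
The leader anticipates this reaction. Substituting into P = 99 - Q gives P = 105/2 - (1/2)q_M, so π_M = (105/2 - (1/2)q_M)q_M - 15q_M.
Maximising: ∂π_M/∂q_M = 75/2 - q_M = 0, giving q_M = 75/2.
Then q_F = (93 - 75/2)/2 = 111/4.
Total output Q = 261/4, so price P = 99 - 261/4 = 135/4.

33.75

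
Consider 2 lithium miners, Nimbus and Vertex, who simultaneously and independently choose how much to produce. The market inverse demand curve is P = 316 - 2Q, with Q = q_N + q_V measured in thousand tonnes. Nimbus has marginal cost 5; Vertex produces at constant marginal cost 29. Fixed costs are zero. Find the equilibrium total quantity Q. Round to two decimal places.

Nimbus's profit: π_N = (316 - 2Q)q_N - (5q_N). Setting ∂π_N/∂q_N = 0: 311 - 4q_N - 2(q_V) = 0.
Vertex's first-order condition: 287 - 4q_V - 2(q_N) = 0.
Best responses: q_N = (311 - 2q_V)/4, q_V = (287 - 2q_N)/4.
Substituting one into the other gives q_N = 335/6 and q_V = 263/6.
Total output Q = 335/6 + 263/6 = 299/3.

99.67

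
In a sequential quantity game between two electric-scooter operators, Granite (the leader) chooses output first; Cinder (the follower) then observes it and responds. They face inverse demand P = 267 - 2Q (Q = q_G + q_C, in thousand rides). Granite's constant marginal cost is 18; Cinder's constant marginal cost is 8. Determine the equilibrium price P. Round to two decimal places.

77.75

The follower Cinder best-responds to any q_G: π_C = (267 - 2Q)q_C - 8q_C.
∂π_C/∂q_C = 259 - 2q_G - 4q_C = 0 gives the reaction function q_C = (259 - 2q_G)/4.
The leader anticipates this reaction. Substituting into P = 267 - 2Q gives P = 275/2 - q_G, so π_G = (275/2 - q_G)q_G - 18q_G.
Leader FOC: 239/2 - 2q_G = 0, so q_G = 239/4.
Then q_C = (259 - 2·(239/4))/4 = 279/8.
Total output Q = 757/8, so price P = 267 - 2·(757/8) = 311/4.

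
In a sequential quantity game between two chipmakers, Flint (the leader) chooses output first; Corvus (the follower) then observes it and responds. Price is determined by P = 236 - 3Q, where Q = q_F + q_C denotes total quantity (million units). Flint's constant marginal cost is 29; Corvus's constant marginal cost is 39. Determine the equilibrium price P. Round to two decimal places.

83.25

Solve by backward induction. Given q_F, the follower Corvus maximises π_C = (236 - 3q_F - 3q_C)q_C - 39q_C.
Setting the follower's marginal profit to zero, 197 - 3q_F - 6q_C = 0, i.e. q_C = (197 - 3q_F)/6.
Flint substitutes q_C(q_F) into its own profit: π_F = q_F(236 - 3q_F - (197 - 3q_F)/2) - 29q_F = (275/2 - (3/2)q_F)q_F - 29q_F.
Maximising: ∂π_F/∂q_F = 217/2 - 3q_F = 0, giving q_F = 217/6.
Then q_C = (197 - 3·(217/6))/6 = 59/4.
Total output Q = 611/12, so price P = 236 - 3·(611/12) = 333/4.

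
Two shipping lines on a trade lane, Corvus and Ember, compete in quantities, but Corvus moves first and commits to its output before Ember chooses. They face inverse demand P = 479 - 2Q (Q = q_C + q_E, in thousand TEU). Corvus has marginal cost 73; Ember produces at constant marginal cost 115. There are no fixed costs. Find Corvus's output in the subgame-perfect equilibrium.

Solve by backward induction. Given q_C, the follower Ember maximises π_E = (479 - 2q_C - 2q_E)q_E - 115q_E.
∂π_E/∂q_E = 364 - 2q_C - 4q_E = 0 gives the reaction function q_E = (364 - 2q_C)/4.
Corvus substitutes q_E(q_C) into its own profit: π_C = q_C(479 - 2q_C - (364 - 2q_C)/2) - 73q_C = (297 - q_C)q_C - 73q_C.
Maximising: ∂π_C/∂q_C = 224 - 2q_C = 0, giving q_C = 112.
Then q_E = (364 - 2·112)/4 = 35.

112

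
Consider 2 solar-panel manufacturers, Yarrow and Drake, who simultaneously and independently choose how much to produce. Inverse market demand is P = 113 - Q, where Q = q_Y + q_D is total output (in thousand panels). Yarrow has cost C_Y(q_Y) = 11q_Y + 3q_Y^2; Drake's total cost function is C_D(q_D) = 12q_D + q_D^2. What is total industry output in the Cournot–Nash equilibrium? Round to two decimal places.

Yarrow's profit: π_Y = (113 - Q)q_Y - (11q_Y + 3q_Y²). Setting ∂π_Y/∂q_Y = 0: 102 - 8q_Y - (q_D) = 0.
Drake's profit: π_D = (113 - Q)q_D - (12q_D + q_D²). Setting ∂π_D/∂q_D = 0: 101 - 4q_D - (q_Y) = 0.
Rearranging gives the reaction functions q_Y = (102 - q_D)/8 and q_D = (101 - q_Y)/4.
Substituting one into the other gives q_Y = 307/31 and q_D = 706/31.
Total output Q = 307/31 + 706/31 = 1013/31.

32.68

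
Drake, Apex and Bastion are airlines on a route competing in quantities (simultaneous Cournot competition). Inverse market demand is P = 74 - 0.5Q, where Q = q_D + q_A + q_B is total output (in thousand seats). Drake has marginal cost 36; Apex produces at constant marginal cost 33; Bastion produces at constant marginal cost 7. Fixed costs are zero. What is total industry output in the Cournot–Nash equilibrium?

Drake's profit: π_D = (74 - 0.5Q)q_D - (36q_D). Setting ∂π_D/∂q_D = 0: 38 - q_D - (1/2)(q_A + q_B) = 0.
Apex's profit: π_A = (74 - 0.5Q)q_A - (33q_A). Setting ∂π_A/∂q_A = 0: 41 - q_A - (1/2)(q_D + q_B) = 0.
Bastion's first-order condition: 67 - q_B - (1/2)(q_D + q_A) = 0.
Adding the 3 conditions: 146 − Q − Q = 0, i.e. Q = 73.
Back-substituting: q_D = (38 − 73/2)/(1/2) = 3, q_A = (41 − 73/2)/(1/2) = 9, q_B = (67 − 73/2)/(1/2) = 61.
Total output Q = 3 + 9 + 61 = 73.

73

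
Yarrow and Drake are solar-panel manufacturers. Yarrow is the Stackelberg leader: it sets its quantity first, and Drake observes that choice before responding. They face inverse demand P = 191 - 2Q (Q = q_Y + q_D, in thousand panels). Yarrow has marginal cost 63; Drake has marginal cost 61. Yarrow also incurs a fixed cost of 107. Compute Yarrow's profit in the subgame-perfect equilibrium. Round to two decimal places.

Solve by backward induction. Given q_Y, the follower Drake maximises π_D = (191 - 2q_Y - 2q_D)q_D - 61q_D.
∂π_D/∂q_D = 130 - 2q_Y - 4q_D = 0 gives the reaction function q_D = (130 - 2q_Y)/4.
Yarrow substitutes q_D(q_Y) into its own profit: π_Y = q_Y(191 - 2q_Y - (130 - 2q_Y)/2) - 63q_Y = (126 - q_Y)q_Y - 63q_Y.
Leader FOC: 63 - 2q_Y = 0, so q_Y = 63/2.
Then q_D = (130 - 2·(63/2))/4 = 67/4.
Price P = 191 - 2·(193/4) = 189/2.
Yarrow's profit: (189/2 - 63)·(63/2) - 107 = 885.2500.

885.25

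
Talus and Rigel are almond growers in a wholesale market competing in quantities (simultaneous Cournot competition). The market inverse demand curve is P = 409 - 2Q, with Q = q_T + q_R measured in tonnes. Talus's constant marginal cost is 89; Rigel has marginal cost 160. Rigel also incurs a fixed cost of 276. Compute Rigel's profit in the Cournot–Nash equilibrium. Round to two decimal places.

1484.22

Talus's profit: π_T = (409 - 2Q)q_T - (89q_T). Setting ∂π_T/∂q_T = 0: 320 - 4q_T - 2(q_R) = 0.
Rigel's first-order condition: 249 - 4q_R - 2(q_T) = 0.
So q_T = (320 - 2q_R)/4 and q_R = (249 - 2q_T)/4.
Solving the pair: q_T = 391/6, q_R = 89/3.
Price P = 409 - 2·(569/6) = 658/3.
Rigel's profit: (658/3 - 160)·(89/3) - 276 = 1484.2222.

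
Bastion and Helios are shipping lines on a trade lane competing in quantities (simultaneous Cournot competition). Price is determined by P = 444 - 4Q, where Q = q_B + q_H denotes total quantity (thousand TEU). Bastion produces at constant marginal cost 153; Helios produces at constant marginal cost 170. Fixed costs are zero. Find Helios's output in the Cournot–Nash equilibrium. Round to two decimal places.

Bastion's profit: π_B = (444 - 4Q)q_B - (153q_B). Setting ∂π_B/∂q_B = 0: 291 - 8q_B - 4(q_H) = 0.
Helios's profit: π_H = (444 - 4Q)q_H - (170q_H). Setting ∂π_H/∂q_H = 0: 274 - 8q_H - 4(q_B) = 0.
So q_B = (291 - 4q_H)/8 and q_H = (274 - 4q_B)/8.
Solving the pair: q_B = 77/3, q_H = 257/12.

21.42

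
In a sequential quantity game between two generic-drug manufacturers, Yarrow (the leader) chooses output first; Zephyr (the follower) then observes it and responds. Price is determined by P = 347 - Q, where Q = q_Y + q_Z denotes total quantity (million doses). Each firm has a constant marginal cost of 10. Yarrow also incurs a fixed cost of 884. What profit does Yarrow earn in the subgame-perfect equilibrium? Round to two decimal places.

13312.13

Solve by backward induction. Given q_Y, the follower Zephyr maximises π_Z = (347 - q_Y - q_Z)q_Z - 10q_Z.
∂π_Z/∂q_Z = 337 - q_Y - 2q_Z = 0 gives the reaction function q_Z = (337 - q_Y)/2.
The leader anticipates this reaction. Substituting into P = 347 - Q gives P = 357/2 - (1/2)q_Y, so π_Y = (357/2 - (1/2)q_Y)q_Y - 10q_Y.
The leader's first-order condition 337/2 - q_Y = 0 yields q_Y = 337/2.
Then q_Z = (337 - 337/2)/2 = 337/4.
Price P = 347 - 1011/4 = 377/4.
Yarrow's profit: (377/4 - 10)·(337/2) - 884 = 13312.1250.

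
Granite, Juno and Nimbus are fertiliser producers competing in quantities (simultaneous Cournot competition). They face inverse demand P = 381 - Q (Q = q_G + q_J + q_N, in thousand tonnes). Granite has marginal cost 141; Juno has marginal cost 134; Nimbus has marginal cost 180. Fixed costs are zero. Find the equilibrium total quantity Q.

Granite's profit: π_G = (381 - Q)q_G - (141q_G). Setting ∂π_G/∂q_G = 0: 240 - 2q_G - (q_J + q_N) = 0.
Juno's first-order condition: 247 - 2q_J - (q_G + q_N) = 0.
Nimbus's profit: π_N = (381 - Q)q_N - (180q_N). Setting ∂π_N/∂q_N = 0: 201 - 2q_N - (q_G + q_J) = 0.
Adding the 3 conditions: 688 − 2Q − 2Q = 0, i.e. Q = 172.
Back-substituting: q_G = (240 − 172) = 68, q_J = (247 − 172) = 75, q_N = (201 − 172) = 29.
Total output Q = 68 + 75 + 29 = 172.

172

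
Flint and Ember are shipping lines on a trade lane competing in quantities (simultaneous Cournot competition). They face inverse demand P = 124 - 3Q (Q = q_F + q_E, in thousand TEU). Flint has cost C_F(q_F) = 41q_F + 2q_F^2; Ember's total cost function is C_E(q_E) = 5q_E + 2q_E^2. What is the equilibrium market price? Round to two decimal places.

Flint's profit: π_F = (124 - 3Q)q_F - (41q_F + 2q_F²). Setting ∂π_F/∂q_F = 0: 83 - 10q_F - 3(q_E) = 0.
Ember's first-order condition: 119 - 10q_E - 3(q_F) = 0.
So q_F = (83 - 3q_E)/10 and q_E = (119 - 3q_F)/10.
Solving the pair: q_F = 473/91, q_E = 941/91.
Total output Q = 202/13, so price P = 124 - 3·(202/13) = 1006/13.

77.38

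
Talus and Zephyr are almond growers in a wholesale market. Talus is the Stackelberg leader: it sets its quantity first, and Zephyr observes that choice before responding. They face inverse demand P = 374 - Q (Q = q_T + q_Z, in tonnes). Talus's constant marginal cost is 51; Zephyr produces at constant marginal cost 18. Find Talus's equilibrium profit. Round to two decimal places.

The follower Zephyr best-responds to any q_T: π_Z = (374 - Q)q_Z - 18q_Z.
Setting the follower's marginal profit to zero, 356 - q_T - 2q_Z = 0, i.e. q_Z = (356 - q_T)/2.
Talus substitutes q_Z(q_T) into its own profit: π_T = q_T(374 - q_T - (356 - q_T)/2) - 51q_T = (196 - (1/2)q_T)q_T - 51q_T.
Maximising: ∂π_T/∂q_T = 145 - q_T = 0, giving q_T = 145.
Then q_Z = (356 - 145)/2 = 211/2.
Price P = 374 - 501/2 = 247/2.
Talus's profit: (247/2 - 51)·145 = 10512.5000.

10512.50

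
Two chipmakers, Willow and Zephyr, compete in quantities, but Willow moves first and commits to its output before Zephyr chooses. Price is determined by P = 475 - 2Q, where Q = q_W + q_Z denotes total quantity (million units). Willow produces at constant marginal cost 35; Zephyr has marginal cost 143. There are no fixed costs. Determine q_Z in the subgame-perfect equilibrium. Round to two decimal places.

The follower Zephyr best-responds to any q_W: π_Z = (475 - 2Q)q_Z - 143q_Z.
Setting the follower's marginal profit to zero, 332 - 2q_W - 4q_Z = 0, i.e. q_Z = (332 - 2q_W)/4.
Willow substitutes q_Z(q_W) into its own profit: π_W = q_W(475 - 2q_W - (332 - 2q_W)/2) - 35q_W = (309 - q_W)q_W - 35q_W.
The leader's first-order condition 274 - 2q_W = 0 yields q_W = 137.
Then q_Z = (332 - 2·137)/4 = 29/2.

14.50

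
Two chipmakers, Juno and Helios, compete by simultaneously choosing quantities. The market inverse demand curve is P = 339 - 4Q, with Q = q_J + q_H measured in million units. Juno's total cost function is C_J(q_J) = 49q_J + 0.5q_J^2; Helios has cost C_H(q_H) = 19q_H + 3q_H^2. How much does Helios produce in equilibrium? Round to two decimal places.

Juno's profit: π_J = (339 - 4Q)q_J - (49q_J + (1/2)q_J²). Setting ∂π_J/∂q_J = 0: 290 - 9q_J - 4(q_H) = 0.
Helios's first-order condition: 320 - 14q_H - 4(q_J) = 0.
Best responses: q_J = (290 - 4q_H)/9, q_H = (320 - 4q_J)/14.
Solving the pair: q_J = 278/11, q_H = 172/11.

15.64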